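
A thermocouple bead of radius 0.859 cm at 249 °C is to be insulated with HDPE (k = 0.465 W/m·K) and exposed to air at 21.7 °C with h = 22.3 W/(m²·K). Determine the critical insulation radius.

For a sphere, r_cr = 2k_ins/h = 2·0.465/22.3 = 0.0417 m = 4.17 cm

r_cr = 4.17 cm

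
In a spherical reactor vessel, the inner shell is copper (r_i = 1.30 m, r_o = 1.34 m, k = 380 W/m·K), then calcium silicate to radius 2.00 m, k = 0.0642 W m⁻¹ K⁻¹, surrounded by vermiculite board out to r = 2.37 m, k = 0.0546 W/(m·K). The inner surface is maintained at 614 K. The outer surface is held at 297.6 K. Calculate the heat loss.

Q = 755 W

Treat each layer as a resistance in series:
  R_copper = (1/1.30 − 1/1.34)/(4πk) = 0.02296/(4π·380) = 4.809×10^-6 K/W
  R_calcium silicate = (1/1.34 − 1/2.00)/(4πk) = 0.2463/(4π·0.0642) = 0.3053 K/W
  R_vermiculite board = (1/2.00 − 1/2.37)/(4πk) = 0.07806/(4π·0.0546) = 0.1138 K/W
ΣR = 4.809×10^-6 + 0.3053 + 0.1138 = 0.4191 K/W
Q = ΔT/ΣR = (614 K − 297.6 K)/0.4191 = 755 W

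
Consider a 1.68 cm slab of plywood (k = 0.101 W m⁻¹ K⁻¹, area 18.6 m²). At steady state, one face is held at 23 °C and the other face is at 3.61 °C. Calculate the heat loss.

Q = 2.17 kW

Q = kA·ΔT/L = 0.101 × 18.6 × |23 °C − 3.61 °C| / 0.0168 = 2170 W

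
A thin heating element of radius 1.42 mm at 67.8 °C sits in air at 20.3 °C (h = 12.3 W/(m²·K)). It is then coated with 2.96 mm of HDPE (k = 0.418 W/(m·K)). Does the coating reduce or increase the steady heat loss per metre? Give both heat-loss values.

Critical radius for a cylinder: r_cr = k/h = 0.0340 m = 3.40 cm.
Outer radius after coating: r₂ = 0.00142 + 0.00296 = 0.00438 m.
Since r₁ < r_cr and r₂ ≤ r_cr, the coating moves toward the maximum at r_cr — heat loss rises.
Bare: R = 1/(2πr₁h) = 9.112 m·K/W; Q = 47.5/9.112 = 5.21 W/m.
Coated: R = R_cond + R_conv = 3.383 m·K/W; Q = 47.5/3.383 = 14.0 W/m.

increases: 5.21 → 14.0 W/m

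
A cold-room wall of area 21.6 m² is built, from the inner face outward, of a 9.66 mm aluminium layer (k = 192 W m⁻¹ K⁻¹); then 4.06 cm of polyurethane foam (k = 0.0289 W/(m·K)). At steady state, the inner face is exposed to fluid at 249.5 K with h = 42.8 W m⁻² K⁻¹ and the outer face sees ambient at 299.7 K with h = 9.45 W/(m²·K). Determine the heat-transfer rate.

Q = 707 W

Treat each layer as a resistance in series:
  R_conv,in = 1/(hA) = 1/(42.8·21.6) = 0.001082 K/W
  R_aluminium = L/(kA) = 0.00966/(192·21.6) = 2.329×10^-6 K/W
  R_polyurethane foam = L/(kA) = 0.0406/(0.0289·21.6) = 0.06504 K/W
  R_conv,out = 1/(hA) = 1/(9.45·21.6) = 0.004899 K/W
ΣR = 0.001082 + 2.329×10^-6 + 0.06504 + 0.004899 = 0.07102 K/W
Q = ΔT/ΣR = (249.5 K − 299.7 K)/0.07102 = -707 W
(Negative Q ⇒ heat flows inward; heat gain = 707 W.)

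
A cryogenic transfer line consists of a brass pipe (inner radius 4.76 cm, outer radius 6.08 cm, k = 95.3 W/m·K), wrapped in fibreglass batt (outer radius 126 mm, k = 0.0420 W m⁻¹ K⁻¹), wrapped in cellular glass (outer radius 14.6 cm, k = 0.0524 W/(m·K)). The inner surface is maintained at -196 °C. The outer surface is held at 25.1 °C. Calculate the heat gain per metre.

Treat each layer as a resistance in series:
  R'_brass = ln(0.0608/0.0476)/(2πk) = 0.2448/(2π·95.3) = 4.088×10^-4 m·K/W
  R'_fibreglass batt = ln(0.126/0.0608)/(2πk) = 0.7287/(2π·0.0420) = 2.761 m·K/W
  R'_cellular glass = ln(0.146/0.126)/(2πk) = 0.1473/(2π·0.0524) = 0.4475 m·K/W
ΣR = 4.088×10^-4 + 2.761 + 0.4475 = 3.209 m·K/W
Q' = ΔT/ΣR = (-196 °C − 25.1 °C)/3.209 = -68.9 W/m
(Negative Q' ⇒ heat flows inward; heat gain = 68.9 W/m.)

Q' = 68.9 W/m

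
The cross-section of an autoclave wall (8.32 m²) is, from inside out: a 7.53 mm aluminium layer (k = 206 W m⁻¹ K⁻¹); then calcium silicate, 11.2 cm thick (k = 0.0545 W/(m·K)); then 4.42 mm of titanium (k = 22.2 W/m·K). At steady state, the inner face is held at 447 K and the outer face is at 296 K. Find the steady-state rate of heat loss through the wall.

Q = 611 W

Resistance network (inner→outer):
  R_aluminium = L/(kA) = 0.00753/(206·8.32) = 4.393×10^-6 K/W
  R_calcium silicate = L/(kA) = 0.112/(0.0545·8.32) = 0.2470 K/W
  R_titanium = L/(kA) = 0.00442/(22.2·8.32) = 2.393×10^-5 K/W
ΣR = 4.393×10^-6 + 0.2470 + 2.393×10^-5 = 0.2470 K/W
Q = ΔT/ΣR = (447 K − 296 K)/0.2470 = 611 W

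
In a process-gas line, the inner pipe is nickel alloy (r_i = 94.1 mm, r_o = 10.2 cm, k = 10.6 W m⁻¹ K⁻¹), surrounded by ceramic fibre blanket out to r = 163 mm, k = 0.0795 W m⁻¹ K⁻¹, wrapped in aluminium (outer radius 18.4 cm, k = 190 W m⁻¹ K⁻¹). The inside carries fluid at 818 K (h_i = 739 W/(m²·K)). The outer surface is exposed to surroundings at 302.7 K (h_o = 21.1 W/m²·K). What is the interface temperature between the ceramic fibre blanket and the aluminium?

Treat each layer as a resistance in series:
  R'_conv,in = 1/(2πr h) = 1/(2π·0.0941·739) = 0.002289 m·K/W
  R'_nickel alloy = ln(0.102/0.0941)/(2πk) = 0.08061/(2π·10.6) = 0.001210 m·K/W
  R'_ceramic fibre blanket = ln(0.163/0.102)/(2πk) = 0.4688/(2π·0.0795) = 0.9385 m·K/W
  R'_aluminium = ln(0.184/0.163)/(2πk) = 0.1212/(2π·190) = 1.015×10^-4 m·K/W
  R'_conv,out = 1/(2πr h) = 1/(2π·0.184·21.1) = 0.04099 m·K/W
ΣR = 0.002289 + 0.001210 + 0.9385 + 1.015×10^-4 + 0.04099 = 0.9831 m·K/W
Q' = ΔT/ΣR = (818 K − 302.7 K)/0.9831 = 524.2 W/m
From the inner boundary to the ceramic fibre blanket/aluminium interface, ΣR_partial = 0.9420 m·K/W.
T_interface = T_in − Q'·ΣR_partial = 818 K − (524.2)(0.9420) = 324.2 K

T = 324.2 K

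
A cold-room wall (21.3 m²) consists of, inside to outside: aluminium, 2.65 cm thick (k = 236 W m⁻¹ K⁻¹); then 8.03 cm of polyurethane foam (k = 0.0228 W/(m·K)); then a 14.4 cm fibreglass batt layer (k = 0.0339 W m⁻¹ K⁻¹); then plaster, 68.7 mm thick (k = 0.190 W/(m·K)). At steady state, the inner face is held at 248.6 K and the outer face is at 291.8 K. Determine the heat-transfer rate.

Resistance network (inner→outer):
  R_aluminium = L/(kA) = 0.0265/(236·21.3) = 5.272×10^-6 K/W
  R_polyurethane foam = L/(kA) = 0.0803/(0.0228·21.3) = 0.1653 K/W
  R_fibreglass batt = L/(kA) = 0.144/(0.0339·21.3) = 0.1994 K/W
  R_plaster = L/(kA) = 0.0687/(0.190·21.3) = 0.01698 K/W
ΣR = 5.272×10^-6 + 0.1653 + 0.1994 + 0.01698 = 0.3817 K/W
Q = ΔT/ΣR = (248.6 K − 291.8 K)/0.3817 = -113 W
(Negative Q ⇒ heat flows inward; heat gain = 113 W.)

Q = 113 W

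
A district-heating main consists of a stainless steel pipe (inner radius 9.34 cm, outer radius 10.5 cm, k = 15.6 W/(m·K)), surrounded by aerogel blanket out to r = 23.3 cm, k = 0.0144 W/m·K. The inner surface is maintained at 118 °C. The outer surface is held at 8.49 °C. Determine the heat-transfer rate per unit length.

Treat each layer as a resistance in series:
  R'_stainless steel = ln(0.105/0.0934)/(2πk) = 0.1171/(2π·15.6) = 0.001194 m·K/W
  R'_aerogel blanket = ln(0.233/0.105)/(2πk) = 0.7971/(2π·0.0144) = 8.810 m·K/W
ΣR = 0.001194 + 8.810 = 8.811 m·K/W
Q' = ΔT/ΣR = (118 °C − 8.49 °C)/8.811 = 12.4 W/m

Q' = 12.4 W/m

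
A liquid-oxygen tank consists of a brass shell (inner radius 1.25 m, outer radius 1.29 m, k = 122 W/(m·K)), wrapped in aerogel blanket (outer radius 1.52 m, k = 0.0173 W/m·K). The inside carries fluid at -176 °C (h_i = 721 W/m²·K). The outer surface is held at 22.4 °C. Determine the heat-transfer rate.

Q = 368 W

Resistance network (inner→outer):
  R_conv,in = 1/(4πr²h) = 1/(4π·1.25²·721) = 7.064×10^-5 K/W
  R_brass = (1/1.25 − 1/1.29)/(4πk) = 0.02481/(4π·122) = 1.618×10^-5 K/W
  R_aerogel blanket = (1/1.29 − 1/1.52)/(4πk) = 0.1173/(4π·0.0173) = 0.5396 K/W
ΣR = 7.064×10^-5 + 1.618×10^-5 + 0.5396 = 0.5397 K/W
Q = ΔT/ΣR = (-176 °C − 22.4 °C)/0.5397 = -368 W
(Negative Q ⇒ heat flows inward; heat gain = 368 W.)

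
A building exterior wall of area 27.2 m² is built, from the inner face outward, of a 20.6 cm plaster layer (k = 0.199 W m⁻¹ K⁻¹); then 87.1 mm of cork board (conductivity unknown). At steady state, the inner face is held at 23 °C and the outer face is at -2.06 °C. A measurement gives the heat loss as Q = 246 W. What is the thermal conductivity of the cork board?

ΣR = ΔT/Q = |23 − -2.06|/246 = 0.1019 K/W
Known resistances:
  R_plaster = L/(kA) = 0.206/(0.199·27.2) = 0.03806 K/W
R_cork board = ΣR − ΣR_known = 0.1019 − 0.03806 = 0.06384 K/W
L/(kA) = 0.06384 ⇒ k = 0.0871/(0.06384·27.2) = 0.0502 W/m·K

k = 0.0502 W/m·K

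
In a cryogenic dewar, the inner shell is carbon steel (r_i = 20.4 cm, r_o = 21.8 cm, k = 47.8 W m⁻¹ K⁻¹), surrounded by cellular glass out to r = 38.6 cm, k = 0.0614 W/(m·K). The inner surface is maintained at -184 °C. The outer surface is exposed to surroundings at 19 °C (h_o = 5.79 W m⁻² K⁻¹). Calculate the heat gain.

Resistance network (inner→outer):
  R_carbon steel = (1/0.204 − 1/0.218)/(4πk) = 0.3148/(4π·47.8) = 5.241×10^-4 K/W
  R_cellular glass = (1/0.218 − 1/0.386)/(4πk) = 1.996/(4π·0.0614) = 2.588 K/W
  R_conv,out = 1/(4πr²h) = 1/(4π·0.386²·5.79) = 0.09224 K/W
ΣR = 5.241×10^-4 + 2.588 + 0.09224 = 2.681 K/W
Q = ΔT/ΣR = (-184 °C − 19 °C)/2.681 = -75.7 W
(Negative Q ⇒ heat flows inward; heat gain = 75.7 W.)

Q = 75.7 W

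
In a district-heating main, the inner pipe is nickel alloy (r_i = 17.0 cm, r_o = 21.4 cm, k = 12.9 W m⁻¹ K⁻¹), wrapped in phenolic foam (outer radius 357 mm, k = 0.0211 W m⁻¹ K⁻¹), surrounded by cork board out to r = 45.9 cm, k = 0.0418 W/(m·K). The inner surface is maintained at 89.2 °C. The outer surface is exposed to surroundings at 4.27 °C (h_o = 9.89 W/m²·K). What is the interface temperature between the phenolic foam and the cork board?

Resistance network (inner→outer):
  R'_nickel alloy = ln(0.214/0.170)/(2πk) = 0.2302/(2π·12.9) = 0.002840 m·K/W
  R'_phenolic foam = ln(0.357/0.214)/(2πk) = 0.5118/(2π·0.0211) = 3.860 m·K/W
  R'_cork board = ln(0.459/0.357)/(2πk) = 0.2513/(2π·0.0418) = 0.9569 m·K/W
  R'_conv,out = 1/(2πr h) = 1/(2π·0.459·9.89) = 0.03506 m·K/W
ΣR = 0.002840 + 3.860 + 0.9569 + 0.03506 = 4.855 m·K/W
Q' = ΔT/ΣR = (89.2 °C − 4.27 °C)/4.855 = 17.49 W/m
From the inner boundary to the phenolic foam/cork board interface, ΣR_partial = 3.863 m·K/W.
T_interface = T_in − Q'·ΣR_partial = 89.2 °C − (17.49)(3.863) = 21.6 °C

T = 21.6 °C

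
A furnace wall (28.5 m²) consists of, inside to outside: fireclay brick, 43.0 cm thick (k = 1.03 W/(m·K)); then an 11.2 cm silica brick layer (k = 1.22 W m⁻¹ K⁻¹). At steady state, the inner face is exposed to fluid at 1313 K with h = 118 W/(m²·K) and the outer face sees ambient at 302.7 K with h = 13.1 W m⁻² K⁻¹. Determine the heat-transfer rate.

Treat each layer as a resistance in series:
  R_conv,in = 1/(hA) = 1/(118·28.5) = 2.974×10^-4 K/W
  R_fireclay brick = L/(kA) = 0.430/(1.03·28.5) = 0.01465 K/W
  R_silica brick = L/(kA) = 0.112/(1.22·28.5) = 0.003221 K/W
  R_conv,out = 1/(hA) = 1/(13.1·28.5) = 0.002678 K/W
ΣR = 2.974×10^-4 + 0.01465 + 0.003221 + 0.002678 = 0.02085 K/W
Q = ΔT/ΣR = (1313 K − 302.7 K)/0.02085 = 48500 W

Q = 48500 W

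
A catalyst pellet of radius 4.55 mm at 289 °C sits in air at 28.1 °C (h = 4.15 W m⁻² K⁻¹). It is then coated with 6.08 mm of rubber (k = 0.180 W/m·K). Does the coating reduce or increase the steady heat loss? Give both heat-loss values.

Critical radius for a sphere: r_cr = 2k/h = 0.0867 m = 8.67 cm.
Outer radius after coating: r₂ = 0.00455 + 0.00608 = 0.01063 m.
Since r₁ < r_cr and r₂ ≤ r_cr, the coating moves toward the maximum at r_cr — heat loss rises.
Bare: R = 1/(4πr₁²h) = 926.2 K/W; Q = 260.9/926.2 = 0.282 W.
Coated: R = R_cond + R_conv = 225.3 K/W; Q = 260.9/225.3 = 1.16 W.

increases: 0.282 → 1.16 W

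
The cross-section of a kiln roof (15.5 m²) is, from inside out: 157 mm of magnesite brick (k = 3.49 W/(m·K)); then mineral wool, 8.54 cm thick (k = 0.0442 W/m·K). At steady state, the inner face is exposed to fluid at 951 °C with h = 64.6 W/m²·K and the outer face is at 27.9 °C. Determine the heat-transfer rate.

Treat each layer as a resistance in series:
  R_conv,in = 1/(hA) = 1/(64.6·15.5) = 9.987×10^-4 K/W
  R_magnesite brick = L/(kA) = 0.157/(3.49·15.5) = 0.002902 K/W
  R_mineral wool = L/(kA) = 0.0854/(0.0442·15.5) = 0.1247 K/W
ΣR = 9.987×10^-4 + 0.002902 + 0.1247 = 0.1286 K/W
Q = ΔT/ΣR = (951 °C − 27.9 °C)/0.1286 = 7180 W

Q = 7.18 kW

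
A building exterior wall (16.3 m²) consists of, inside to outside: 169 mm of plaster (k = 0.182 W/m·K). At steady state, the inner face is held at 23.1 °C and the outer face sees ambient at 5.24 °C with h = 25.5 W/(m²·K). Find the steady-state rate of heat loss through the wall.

Series thermal resistances, inner to outer:
  R_plaster = L/(kA) = 0.169/(0.182·16.3) = 0.05697 K/W
  R_conv,out = 1/(hA) = 1/(25.5·16.3) = 0.002406 K/W
ΣR = 0.05697 + 0.002406 = 0.05938 K/W
Q = ΔT/ΣR = (23.1 °C − 5.24 °C)/0.05938 = 301 W

Q = 301 W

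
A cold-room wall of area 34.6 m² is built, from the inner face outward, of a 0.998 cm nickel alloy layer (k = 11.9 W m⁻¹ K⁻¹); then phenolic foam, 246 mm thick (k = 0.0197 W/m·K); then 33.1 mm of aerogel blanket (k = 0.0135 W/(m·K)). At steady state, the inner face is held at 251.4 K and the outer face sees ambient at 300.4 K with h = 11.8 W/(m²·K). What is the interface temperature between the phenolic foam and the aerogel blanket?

Treat each layer as a resistance in series:
  R_nickel alloy = L/(kA) = 0.00998/(11.9·34.6) = 2.424×10^-5 K/W
  R_phenolic foam = L/(kA) = 0.246/(0.0197·34.6) = 0.3609 K/W
  R_aerogel blanket = L/(kA) = 0.0331/(0.0135·34.6) = 0.07086 K/W
  R_conv,out = 1/(hA) = 1/(11.8·34.6) = 0.002449 K/W
ΣR = 2.424×10^-5 + 0.3609 + 0.07086 + 0.002449 = 0.4342 K/W
Q = ΔT/ΣR = (251.4 K − 300.4 K)/0.4342 = -112.9 W
From the inner boundary to the phenolic foam/aerogel blanket interface, ΣR_partial = 0.3609 K/W.
T_interface = T_in − Q·ΣR_partial = 251.4 K − (-112.9)(0.3609) = 292.1 K

T = 292.1 K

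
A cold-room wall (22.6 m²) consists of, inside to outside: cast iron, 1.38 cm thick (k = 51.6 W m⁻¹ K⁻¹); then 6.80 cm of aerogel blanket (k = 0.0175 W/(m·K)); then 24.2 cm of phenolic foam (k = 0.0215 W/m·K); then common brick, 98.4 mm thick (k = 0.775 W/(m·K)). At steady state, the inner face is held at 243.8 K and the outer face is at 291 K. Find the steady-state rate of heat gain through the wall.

Treat each layer as a resistance in series:
  R_cast iron = L/(kA) = 0.0138/(51.6·22.6) = 1.183×10^-5 K/W
  R_aerogel blanket = L/(kA) = 0.0680/(0.0175·22.6) = 0.1719 K/W
  R_phenolic foam = L/(kA) = 0.242/(0.0215·22.6) = 0.4980 K/W
  R_common brick = L/(kA) = 0.0984/(0.775·22.6) = 0.005618 K/W
ΣR = 1.183×10^-5 + 0.1719 + 0.4980 + 0.005618 = 0.6755 K/W
Q = ΔT/ΣR = (243.8 K − 291 K)/0.6755 = -69.9 W
(Negative Q ⇒ heat flows inward; heat gain = 69.9 W.)

Q = 69.9 W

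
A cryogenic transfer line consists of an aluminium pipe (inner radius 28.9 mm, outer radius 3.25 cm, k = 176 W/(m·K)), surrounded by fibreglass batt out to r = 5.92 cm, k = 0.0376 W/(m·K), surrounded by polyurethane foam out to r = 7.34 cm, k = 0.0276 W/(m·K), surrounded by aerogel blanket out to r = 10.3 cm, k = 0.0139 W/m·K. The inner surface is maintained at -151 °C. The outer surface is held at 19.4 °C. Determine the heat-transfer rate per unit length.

Q' = 22.3 W/m

Treat each layer as a resistance in series:
  R'_aluminium = ln(0.0325/0.0289)/(2πk) = 0.1174/(2π·176) = 1.062×10^-4 m·K/W
  R'_fibreglass batt = ln(0.0592/0.0325)/(2πk) = 0.5997/(2π·0.0376) = 2.538 m·K/W
  R'_polyurethane foam = ln(0.0734/0.0592)/(2πk) = 0.2150/(2π·0.0276) = 1.240 m·K/W
  R'_aerogel blanket = ln(0.103/0.0734)/(2πk) = 0.3388/(2π·0.0139) = 3.879 m·K/W
ΣR = 1.062×10^-4 + 2.538 + 1.240 + 3.879 = 7.657 m·K/W
Q' = ΔT/ΣR = (-151 °C − 19.4 °C)/7.657 = -22.3 W/m
(Negative Q' ⇒ heat flows inward; heat gain = 22.3 W/m.)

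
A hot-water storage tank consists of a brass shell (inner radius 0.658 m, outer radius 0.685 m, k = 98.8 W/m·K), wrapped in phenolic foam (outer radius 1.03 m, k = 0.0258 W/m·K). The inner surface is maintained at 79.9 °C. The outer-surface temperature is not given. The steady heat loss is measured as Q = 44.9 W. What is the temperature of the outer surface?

Series resistances:
  R_brass = (1/0.658 − 1/0.685)/(4πk) = 0.05990/(4π·98.8) = 4.825×10^-5 K/W
  R_phenolic foam = (1/0.685 − 1/1.03)/(4πk) = 0.4890/(4π·0.0258) = 1.508 K/W
ΣR = 1.508 K/W
ΔT = Q·ΣR = 44.9 × 1.508 = 67.71 K
Heat flows outward, so T_out = T_in − ΔT = 79.9 − 67.71 = 12.2 °C

T_out = 12.2 °C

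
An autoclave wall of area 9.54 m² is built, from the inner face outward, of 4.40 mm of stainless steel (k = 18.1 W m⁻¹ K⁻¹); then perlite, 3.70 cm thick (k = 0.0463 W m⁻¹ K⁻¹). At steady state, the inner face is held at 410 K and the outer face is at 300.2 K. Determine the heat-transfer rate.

Treat each layer as a resistance in series:
  R_stainless steel = L/(kA) = 0.00440/(18.1·9.54) = 2.548×10^-5 K/W
  R_perlite = L/(kA) = 0.0370/(0.0463·9.54) = 0.08377 K/W
ΣR = 2.548×10^-5 + 0.08377 = 0.08380 K/W
Q = ΔT/ΣR = (410 K − 300.2 K)/0.08380 = 1310 W

Q = 1310 W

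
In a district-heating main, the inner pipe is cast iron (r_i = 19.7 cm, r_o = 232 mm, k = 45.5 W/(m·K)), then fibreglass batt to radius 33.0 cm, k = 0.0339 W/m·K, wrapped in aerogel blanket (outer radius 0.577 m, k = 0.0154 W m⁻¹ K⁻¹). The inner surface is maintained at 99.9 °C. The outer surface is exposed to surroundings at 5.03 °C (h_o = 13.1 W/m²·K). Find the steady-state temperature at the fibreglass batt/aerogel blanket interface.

Series thermal resistances, inner to outer:
  R'_cast iron = ln(0.232/0.197)/(2πk) = 0.1635/(2π·45.5) = 5.720×10^-4 m·K/W
  R'_fibreglass batt = ln(0.330/0.232)/(2πk) = 0.3524/(2π·0.0339) = 1.654 m·K/W
  R'_aerogel blanket = ln(0.577/0.330)/(2πk) = 0.5587/(2π·0.0154) = 5.775 m·K/W
  R'_conv,out = 1/(2πr h) = 1/(2π·0.577·13.1) = 0.02106 m·K/W
ΣR = 5.720×10^-4 + 1.654 + 5.775 + 0.02106 = 7.451 m·K/W
Q' = ΔT/ΣR = (99.9 °C − 5.03 °C)/7.451 = 12.73 W/m
From the inner boundary to the fibreglass batt/aerogel blanket interface, ΣR_partial = 1.655 m·K/W.
T_interface = T_in − Q'·ΣR_partial = 99.9 °C − (12.73)(1.655) = 78.8 °C

T = 78.8 °C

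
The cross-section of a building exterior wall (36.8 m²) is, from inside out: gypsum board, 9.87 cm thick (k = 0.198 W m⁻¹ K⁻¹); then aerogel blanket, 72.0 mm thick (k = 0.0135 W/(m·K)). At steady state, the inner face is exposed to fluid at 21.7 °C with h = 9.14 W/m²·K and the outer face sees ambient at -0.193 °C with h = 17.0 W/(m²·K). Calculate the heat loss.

Q = 134 W

Resistance network (inner→outer):
  R_conv,in = 1/(hA) = 1/(9.14·36.8) = 0.002973 K/W
  R_gypsum board = L/(kA) = 0.0987/(0.198·36.8) = 0.01355 K/W
  R_aerogel blanket = L/(kA) = 0.0720/(0.0135·36.8) = 0.1449 K/W
  R_conv,out = 1/(hA) = 1/(17.0·36.8) = 0.001598 K/W
ΣR = 0.002973 + 0.01355 + 0.1449 + 0.001598 = 0.1630 K/W
Q = ΔT/ΣR = (21.7 °C − -0.193 °C)/0.1630 = 134 W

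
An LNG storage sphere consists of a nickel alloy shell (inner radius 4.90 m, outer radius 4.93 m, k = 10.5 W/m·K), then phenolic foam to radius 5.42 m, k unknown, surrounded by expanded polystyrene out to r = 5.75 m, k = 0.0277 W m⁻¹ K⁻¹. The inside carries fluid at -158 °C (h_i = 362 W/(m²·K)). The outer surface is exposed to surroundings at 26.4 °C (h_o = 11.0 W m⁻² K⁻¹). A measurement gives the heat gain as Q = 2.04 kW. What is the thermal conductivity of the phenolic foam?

ΣR = ΔT/Q = |-158 − 26.4|/2040 = 0.09039 K/W
Known resistances:
  R_conv,in = 1/(4πr²h) = 1/(4π·4.90²·362) = 9.156×10^-6 K/W
  R_nickel alloy = (1/4.90 − 1/4.93)/(4πk) = 0.001242/(4π·10.5) = 9.412×10^-6 K/W
  R_expanded polystyrene = (1/5.42 − 1/5.75)/(4πk) = 0.01059/(4π·0.0277) = 0.03042 K/W
  R_conv,out = 1/(4πr²h) = 1/(4π·5.75²·11.0) = 2.188×10^-4 K/W
R_phenolic foam = ΣR − ΣR_known = 0.09039 − 0.03066 = 0.05973 K/W
(1/r₁−1/r₂)/(4πk) = 0.05973 ⇒ k = 0.01834/(4π·0.05973) = 0.0244 W/m·K

k = 0.0244 W/m·K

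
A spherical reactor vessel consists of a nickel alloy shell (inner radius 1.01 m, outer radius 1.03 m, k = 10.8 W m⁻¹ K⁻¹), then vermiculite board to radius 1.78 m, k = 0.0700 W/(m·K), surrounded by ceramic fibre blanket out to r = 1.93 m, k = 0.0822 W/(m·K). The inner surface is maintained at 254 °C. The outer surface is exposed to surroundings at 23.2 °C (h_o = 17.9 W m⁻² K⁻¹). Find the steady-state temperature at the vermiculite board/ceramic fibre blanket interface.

Resistance network (inner→outer):
  R_nickel alloy = (1/1.01 − 1/1.03)/(4πk) = 0.01923/(4π·10.8) = 1.417×10^-4 K/W
  R_vermiculite board = (1/1.03 − 1/1.78)/(4πk) = 0.4091/(4π·0.0700) = 0.4650 K/W
  R_ceramic fibre blanket = (1/1.78 − 1/1.93)/(4πk) = 0.04366/(4π·0.0822) = 0.04227 K/W
  R_conv,out = 1/(4πr²h) = 1/(4π·1.93²·17.9) = 0.001194 K/W
ΣR = 1.417×10^-4 + 0.4650 + 0.04227 + 0.001194 = 0.5086 K/W
Q = ΔT/ΣR = (254 °C − 23.2 °C)/0.5086 = 453.8 W
From the inner boundary to the vermiculite board/ceramic fibre blanket interface, ΣR_partial = 0.4651 K/W.
T_interface = T_in − Q·ΣR_partial = 254 °C − (453.8)(0.4651) = 42.9 °C

T = 42.9 °C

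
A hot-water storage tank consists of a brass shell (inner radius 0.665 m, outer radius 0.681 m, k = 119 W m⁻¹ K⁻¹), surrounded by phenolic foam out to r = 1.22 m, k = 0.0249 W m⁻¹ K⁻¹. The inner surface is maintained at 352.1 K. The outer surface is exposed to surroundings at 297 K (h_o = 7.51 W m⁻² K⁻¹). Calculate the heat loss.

Q = 26.5 W

Resistance network (inner→outer):
  R_brass = (1/0.665 − 1/0.681)/(4πk) = 0.03533/(4π·119) = 2.363×10^-5 K/W
  R_phenolic foam = (1/0.681 − 1/1.22)/(4πk) = 0.6488/(4π·0.0249) = 2.073 K/W
  R_conv,out = 1/(4πr²h) = 1/(4π·1.22²·7.51) = 0.007119 K/W
ΣR = 2.363×10^-5 + 2.073 + 0.007119 = 2.080 K/W
Q = ΔT/ΣR = (352.1 K − 297 K)/2.080 = 26.5 W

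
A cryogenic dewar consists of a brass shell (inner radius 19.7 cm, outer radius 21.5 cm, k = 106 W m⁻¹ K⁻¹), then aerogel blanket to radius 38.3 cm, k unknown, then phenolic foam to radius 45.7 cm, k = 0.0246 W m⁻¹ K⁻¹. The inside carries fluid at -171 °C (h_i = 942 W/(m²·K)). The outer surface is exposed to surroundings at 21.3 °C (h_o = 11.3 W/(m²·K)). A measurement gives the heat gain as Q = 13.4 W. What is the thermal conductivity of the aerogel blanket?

ΣR = ΔT/Q = |-171 − 21.3|/13.4 = 14.35 K/W
Known resistances:
  R_conv,in = 1/(4πr²h) = 1/(4π·0.197²·942) = 0.002177 K/W
  R_brass = (1/0.197 − 1/0.215)/(4πk) = 0.4250/(4π·106) = 3.190×10^-4 K/W
  R_phenolic foam = (1/0.383 − 1/0.457)/(4πk) = 0.4228/(4π·0.0246) = 1.368 K/W
  R_conv,out = 1/(4πr²h) = 1/(4π·0.457²·11.3) = 0.03372 K/W
R_aerogel blanket = ΣR − ΣR_known = 14.35 − 1.404 = 12.95 K/W
(1/r₁−1/r₂)/(4πk) = 12.95 ⇒ k = 2.040/(4π·12.95) = 0.0125 W/m·K

k = 0.0125 W/m·K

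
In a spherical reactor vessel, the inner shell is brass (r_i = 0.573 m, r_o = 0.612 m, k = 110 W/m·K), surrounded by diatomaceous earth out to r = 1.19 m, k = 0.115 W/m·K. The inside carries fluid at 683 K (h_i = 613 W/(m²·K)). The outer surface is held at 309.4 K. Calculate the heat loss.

Treat each layer as a resistance in series:
  R_conv,in = 1/(4πr²h) = 1/(4π·0.573²·613) = 3.954×10^-4 K/W
  R_brass = (1/0.573 − 1/0.612)/(4πk) = 0.1112/(4π·110) = 8.046×10^-5 K/W
  R_diatomaceous earth = (1/0.612 − 1/1.19)/(4πk) = 0.7937/(4π·0.115) = 0.5492 K/W
ΣR = 3.954×10^-4 + 8.046×10^-5 + 0.5492 = 0.5497 K/W
Q = ΔT/ΣR = (683 K − 309.4 K)/0.5497 = 680 W

Q = 680 W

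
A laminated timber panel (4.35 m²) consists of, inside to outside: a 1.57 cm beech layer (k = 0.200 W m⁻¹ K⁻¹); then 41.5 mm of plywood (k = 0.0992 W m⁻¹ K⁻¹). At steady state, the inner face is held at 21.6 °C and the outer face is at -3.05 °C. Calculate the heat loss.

Q = 216 W

Treat each layer as a resistance in series:
  R_beech = L/(kA) = 0.0157/(0.200·4.35) = 0.01805 K/W
  R_plywood = L/(kA) = 0.0415/(0.0992·4.35) = 0.09617 K/W
ΣR = 0.01805 + 0.09617 = 0.1142 K/W
Q = ΔT/ΣR = (21.6 °C − -3.05 °C)/0.1142 = 216 W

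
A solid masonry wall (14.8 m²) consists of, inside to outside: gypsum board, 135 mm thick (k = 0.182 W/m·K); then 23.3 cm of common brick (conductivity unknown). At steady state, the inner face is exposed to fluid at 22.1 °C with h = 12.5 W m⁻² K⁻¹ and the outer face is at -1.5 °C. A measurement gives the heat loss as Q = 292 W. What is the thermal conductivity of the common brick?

ΣR = ΔT/Q = |22.1 − -1.5|/292 = 0.08082 K/W
Known resistances:
  R_conv,in = 1/(hA) = 1/(12.5·14.8) = 0.005405 K/W
  R_gypsum board = L/(kA) = 0.135/(0.182·14.8) = 0.05012 K/W
R_common brick = ΣR − ΣR_known = 0.08082 − 0.05552 = 0.02530 K/W
L/(kA) = 0.02530 ⇒ k = 0.233/(0.02530·14.8) = 0.622 W/m·K

k = 0.622 W/m·K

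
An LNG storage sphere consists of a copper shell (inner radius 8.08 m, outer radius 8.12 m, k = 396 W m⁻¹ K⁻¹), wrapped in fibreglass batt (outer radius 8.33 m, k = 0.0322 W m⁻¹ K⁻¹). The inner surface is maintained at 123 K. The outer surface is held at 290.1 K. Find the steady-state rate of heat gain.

Q = 21.8 kW

Treat each layer as a resistance in series:
  R_copper = (1/8.08 − 1/8.12)/(4πk) = 6.097×10^-4/(4π·396) = 1.225×10^-7 K/W
  R_fibreglass batt = (1/8.12 − 1/8.33)/(4πk) = 0.003105/(4π·0.0322) = 0.007673 K/W
ΣR = 1.225×10^-7 + 0.007673 = 0.007673 K/W
Q = ΔT/ΣR = (123 K − 290.1 K)/0.007673 = -21800 W
(Negative Q ⇒ heat flows inward; heat gain = 21800 W.)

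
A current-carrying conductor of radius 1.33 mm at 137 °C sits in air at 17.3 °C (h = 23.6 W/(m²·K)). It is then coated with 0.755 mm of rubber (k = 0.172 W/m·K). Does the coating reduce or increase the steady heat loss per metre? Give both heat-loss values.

increases: 23.6 → 32.8 W/m

Critical radius for a cylinder: r_cr = k/h = 0.00729 m = 0.729 cm.
Outer radius after coating: r₂ = 0.00133 + 7.55×10^-4 = 0.002085 m.
Since r₁ < r_cr and r₂ ≤ r_cr, the coating moves toward the maximum at r_cr — heat loss rises.
Bare: R = 1/(2πr₁h) = 5.071 m·K/W; Q = 119.7/5.071 = 23.6 W/m.
Coated: R = R_cond + R_conv = 3.650 m·K/W; Q = 119.7/3.650 = 32.8 W/m.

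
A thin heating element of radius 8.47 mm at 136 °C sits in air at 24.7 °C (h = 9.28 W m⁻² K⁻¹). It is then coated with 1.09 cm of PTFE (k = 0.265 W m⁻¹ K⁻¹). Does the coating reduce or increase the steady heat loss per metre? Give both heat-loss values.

increases: 55.0 → 80.5 W/m

Critical radius for a cylinder: r_cr = k/h = 0.0286 m = 2.86 cm.
Outer radius after coating: r₂ = 0.00847 + 0.0109 = 0.01937 m.
Since r₁ < r_cr and r₂ ≤ r_cr, the coating moves toward the maximum at r_cr — heat loss rises.
Bare: R = 1/(2πr₁h) = 2.025 m·K/W; Q = 111.3/2.025 = 55.0 W/m.
Coated: R = R_cond + R_conv = 1.382 m·K/W; Q = 111.3/1.382 = 80.5 W/m.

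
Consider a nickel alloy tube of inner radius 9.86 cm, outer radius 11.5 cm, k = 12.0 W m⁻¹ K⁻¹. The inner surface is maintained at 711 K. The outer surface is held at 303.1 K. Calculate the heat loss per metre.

Q' = 2πk·ΔT/ln(r₂/r₁) = 2π × 12.0 × 407.9 / ln(0.115/0.0986) = 2.00×10^5 W/m

Q' = 2.00×10^5 W/m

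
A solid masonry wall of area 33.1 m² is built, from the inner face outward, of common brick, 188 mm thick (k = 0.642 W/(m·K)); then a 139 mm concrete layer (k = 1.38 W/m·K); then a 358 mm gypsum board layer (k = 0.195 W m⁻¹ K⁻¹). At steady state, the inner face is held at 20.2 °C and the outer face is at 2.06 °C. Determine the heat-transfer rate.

Q = 269 W

Resistance network (inner→outer):
  R_common brick = L/(kA) = 0.188/(0.642·33.1) = 0.008847 K/W
  R_concrete = L/(kA) = 0.139/(1.38·33.1) = 0.003043 K/W
  R_gypsum board = L/(kA) = 0.358/(0.195·33.1) = 0.05547 K/W
ΣR = 0.008847 + 0.003043 + 0.05547 = 0.06736 K/W
Q = ΔT/ΣR = (20.2 °C − 2.06 °C)/0.06736 = 269 W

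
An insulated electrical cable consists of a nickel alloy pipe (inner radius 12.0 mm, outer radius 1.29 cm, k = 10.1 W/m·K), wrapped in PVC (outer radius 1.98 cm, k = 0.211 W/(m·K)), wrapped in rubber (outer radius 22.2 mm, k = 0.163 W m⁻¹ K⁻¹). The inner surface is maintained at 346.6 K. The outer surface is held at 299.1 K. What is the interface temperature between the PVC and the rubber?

T = 311.3 K

Treat each layer as a resistance in series:
  R'_nickel alloy = ln(0.0129/0.0120)/(2πk) = 0.07232/(2π·10.1) = 0.001140 m·K/W
  R'_PVC = ln(0.0198/0.0129)/(2πk) = 0.4285/(2π·0.211) = 0.3232 m·K/W
  R'_rubber = ln(0.0222/0.0198)/(2πk) = 0.1144/(2π·0.163) = 0.1117 m·K/W
ΣR = 0.001140 + 0.3232 + 0.1117 = 0.4360 m·K/W
Q' = ΔT/ΣR = (346.6 K − 299.1 K)/0.4360 = 108.9 W/m
From the inner boundary to the PVC/rubber interface, ΣR_partial = 0.3243 m·K/W.
T_interface = T_in − Q'·ΣR_partial = 346.6 K − (108.9)(0.3243) = 311.3 K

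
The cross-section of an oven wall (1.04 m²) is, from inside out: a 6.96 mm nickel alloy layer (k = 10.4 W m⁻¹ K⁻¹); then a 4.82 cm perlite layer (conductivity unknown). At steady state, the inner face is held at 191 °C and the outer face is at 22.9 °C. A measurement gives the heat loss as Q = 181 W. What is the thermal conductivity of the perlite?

ΣR = ΔT/Q = |191 − 22.9|/181 = 0.9287 K/W
Known resistances:
  R_nickel alloy = L/(kA) = 0.00696/(10.4·1.04) = 6.435×10^-4 K/W
R_perlite = ΣR − ΣR_known = 0.9287 − 6.435×10^-4 = 0.9281 K/W
L/(kA) = 0.9281 ⇒ k = 0.0482/(0.9281·1.04) = 0.0499 W/m·K

k = 0.0499 W/m·K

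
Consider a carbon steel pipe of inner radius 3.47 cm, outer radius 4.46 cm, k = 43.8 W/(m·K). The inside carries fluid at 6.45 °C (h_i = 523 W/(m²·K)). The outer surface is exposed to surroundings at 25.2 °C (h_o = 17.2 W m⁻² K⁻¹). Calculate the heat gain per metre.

Resistance network (inner→outer):
  R'_conv,in = 1/(2πr h) = 1/(2π·0.0347·523) = 0.008770 m·K/W
  R'_carbon steel = ln(0.0446/0.0347)/(2πk) = 0.2510/(2π·43.8) = 9.120×10^-4 m·K/W
  R'_conv,out = 1/(2πr h) = 1/(2π·0.0446·17.2) = 0.2075 m·K/W
ΣR = 0.008770 + 9.120×10^-4 + 0.2075 = 0.2172 m·K/W
Q' = ΔT/ΣR = (6.45 °C − 25.2 °C)/0.2172 = -86.3 W/m
(Negative Q' ⇒ heat flows inward; heat gain = 86.3 W/m.)

Q' = 86.3 W/m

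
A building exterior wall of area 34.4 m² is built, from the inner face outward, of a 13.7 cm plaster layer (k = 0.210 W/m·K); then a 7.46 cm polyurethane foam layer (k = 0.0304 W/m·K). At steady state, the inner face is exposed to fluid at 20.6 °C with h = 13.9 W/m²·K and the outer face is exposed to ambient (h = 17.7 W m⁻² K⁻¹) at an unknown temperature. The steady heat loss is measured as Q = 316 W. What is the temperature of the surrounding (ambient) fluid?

T_out = -9.11 °C

Sum the resistances:
  R_conv,in = 1/(hA) = 1/(13.9·34.4) = 0.002091 K/W
  R_plaster = L/(kA) = 0.137/(0.210·34.4) = 0.01896 K/W
  R_polyurethane foam = L/(kA) = 0.0746/(0.0304·34.4) = 0.07134 K/W
  R_conv,out = 1/(hA) = 1/(17.7·34.4) = 0.001642 K/W
ΣR = 0.09403 K/W
ΔT = Q·ΣR = 316 × 0.09403 = 29.71 K
Heat flows outward, so T_out = T_in − ΔT = 20.6 − 29.71 = -9.11 °C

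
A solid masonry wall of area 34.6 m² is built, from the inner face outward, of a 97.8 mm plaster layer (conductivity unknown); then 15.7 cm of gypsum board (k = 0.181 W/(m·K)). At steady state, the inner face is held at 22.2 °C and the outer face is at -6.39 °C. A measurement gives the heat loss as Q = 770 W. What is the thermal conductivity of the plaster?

ΣR = ΔT/Q = |22.2 − -6.39|/770 = 0.03713 K/W
Known resistances:
  R_gypsum board = L/(kA) = 0.157/(0.181·34.6) = 0.02507 K/W
R_plaster = ΣR − ΣR_known = 0.03713 − 0.02507 = 0.01206 K/W
L/(kA) = 0.01206 ⇒ k = 0.0978/(0.01206·34.6) = 0.234 W/m·K

k = 0.234 W/m·K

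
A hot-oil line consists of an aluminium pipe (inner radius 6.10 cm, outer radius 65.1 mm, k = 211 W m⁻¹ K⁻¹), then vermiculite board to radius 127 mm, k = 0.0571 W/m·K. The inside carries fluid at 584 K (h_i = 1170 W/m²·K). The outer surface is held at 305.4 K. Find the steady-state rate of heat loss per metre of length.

Treat each layer as a resistance in series:
  R'_conv,in = 1/(2πr h) = 1/(2π·0.0610·1170) = 0.002230 m·K/W
  R'_aluminium = ln(0.0651/0.0610)/(2πk) = 0.06505/(2π·211) = 4.907×10^-5 m·K/W
  R'_vermiculite board = ln(0.127/0.0651)/(2πk) = 0.6683/(2π·0.0571) = 1.863 m·K/W
ΣR = 0.002230 + 4.907×10^-5 + 1.863 = 1.865 m·K/W
Q' = ΔT/ΣR = (584 K − 305.4 K)/1.865 = 149 W/m

Q' = 149 W/m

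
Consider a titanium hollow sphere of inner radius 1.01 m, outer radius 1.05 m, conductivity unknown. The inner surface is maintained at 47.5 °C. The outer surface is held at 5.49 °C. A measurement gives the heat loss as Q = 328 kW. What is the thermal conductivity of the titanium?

k = 23.4 W/m·K

ΣR = ΔT/Q = |47.5 − 5.49|/3.28×10^5 = 1.281×10^-4 K/W
(1/r₁−1/r₂)/(4πk) = 1.281×10^-4 ⇒ k = 0.03772/(4π·1.281×10^-4) = 23.4 W/m·K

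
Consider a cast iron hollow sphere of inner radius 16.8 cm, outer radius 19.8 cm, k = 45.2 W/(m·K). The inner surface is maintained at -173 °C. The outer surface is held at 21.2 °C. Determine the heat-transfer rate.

Q = 4πk·ΔT/(1/r₁ − 1/r₂) = 4π × 45.2 × 194.2 / (1/0.168 − 1/0.198) = 1.22×10^5 W

Q = 1.22×10^5 W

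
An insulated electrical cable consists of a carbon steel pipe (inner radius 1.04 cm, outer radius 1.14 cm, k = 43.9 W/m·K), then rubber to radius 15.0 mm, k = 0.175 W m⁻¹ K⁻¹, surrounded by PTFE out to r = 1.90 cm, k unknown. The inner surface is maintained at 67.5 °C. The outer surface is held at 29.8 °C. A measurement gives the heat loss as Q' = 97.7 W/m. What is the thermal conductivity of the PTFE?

ΣR = ΔT/Q' = |67.5 − 29.8|/97.7 = 0.3859 m·K/W
Known resistances:
  R'_carbon steel = ln(0.0114/0.0104)/(2πk) = 0.09181/(2π·43.9) = 3.328×10^-4 m·K/W
  R'_rubber = ln(0.0150/0.0114)/(2πk) = 0.2744/(2π·0.175) = 0.2496 m·K/W
R_PTFE = ΣR − ΣR_known = 0.3859 − 0.2499 = 0.1360 m·K/W
ln(r₂/r₁)/(2πk) = 0.1360 ⇒ k = 0.2364/(2π·0.1360) = 0.277 W/m·K

k = 0.277 W/m·K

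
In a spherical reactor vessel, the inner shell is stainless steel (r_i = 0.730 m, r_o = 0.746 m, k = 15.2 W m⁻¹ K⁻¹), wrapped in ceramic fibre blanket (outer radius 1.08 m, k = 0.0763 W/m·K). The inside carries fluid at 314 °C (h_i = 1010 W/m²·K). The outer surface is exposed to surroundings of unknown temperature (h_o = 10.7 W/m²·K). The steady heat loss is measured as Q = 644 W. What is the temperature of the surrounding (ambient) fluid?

T_out = 31.3 °C

Sum the resistances:
  R_conv,in = 1/(4πr²h) = 1/(4π·0.730²·1010) = 1.479×10^-4 K/W
  R_stainless steel = (1/0.730 − 1/0.746)/(4πk) = 0.02938/(4π·15.2) = 1.538×10^-4 K/W
  R_ceramic fibre blanket = (1/0.746 − 1/1.08)/(4πk) = 0.4146/(4π·0.0763) = 0.4324 K/W
  R_conv,out = 1/(4πr²h) = 1/(4π·1.08²·10.7) = 0.006376 K/W
ΣR = 0.4390 K/W
ΔT = Q·ΣR = 644 × 0.4390 = 282.7 K
Heat flows outward, so T_out = T_in − ΔT = 314 − 282.7 = 31.3 °C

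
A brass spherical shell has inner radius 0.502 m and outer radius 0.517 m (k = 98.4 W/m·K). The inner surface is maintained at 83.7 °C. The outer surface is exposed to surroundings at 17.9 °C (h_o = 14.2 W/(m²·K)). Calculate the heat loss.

Treat each layer as a resistance in series:
  R_brass = (1/0.502 − 1/0.517)/(4πk) = 0.05780/(4π·98.4) = 4.674×10^-5 K/W
  R_conv,out = 1/(4πr²h) = 1/(4π·0.517²·14.2) = 0.02097 K/W
ΣR = 4.674×10^-5 + 0.02097 = 0.02102 K/W
Q = ΔT/ΣR = (83.7 °C − 17.9 °C)/0.02102 = 3130 W

Q = 3130 W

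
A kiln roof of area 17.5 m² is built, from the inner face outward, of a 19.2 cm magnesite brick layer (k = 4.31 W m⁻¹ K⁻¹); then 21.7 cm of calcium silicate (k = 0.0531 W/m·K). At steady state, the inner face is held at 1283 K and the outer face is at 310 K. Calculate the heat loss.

Resistance network (inner→outer):
  R_magnesite brick = L/(kA) = 0.192/(4.31·17.5) = 0.002546 K/W
  R_calcium silicate = L/(kA) = 0.217/(0.0531·17.5) = 0.2335 K/W
ΣR = 0.002546 + 0.2335 = 0.2360 K/W
Q = ΔT/ΣR = (1283 K − 310 K)/0.2360 = 4120 W

Q = 4.12 kW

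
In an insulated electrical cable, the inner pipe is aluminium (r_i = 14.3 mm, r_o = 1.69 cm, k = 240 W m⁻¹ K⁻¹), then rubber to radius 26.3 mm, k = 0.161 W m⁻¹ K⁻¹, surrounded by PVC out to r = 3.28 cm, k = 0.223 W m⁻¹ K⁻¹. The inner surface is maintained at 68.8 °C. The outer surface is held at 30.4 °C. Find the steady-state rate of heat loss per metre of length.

Treat each layer as a resistance in series:
  R'_aluminium = ln(0.0169/0.0143)/(2πk) = 0.1671/(2π·240) = 1.108×10^-4 m·K/W
  R'_rubber = ln(0.0263/0.0169)/(2πk) = 0.4423/(2π·0.161) = 0.4372 m·K/W
  R'_PVC = ln(0.0328/0.0263)/(2πk) = 0.2209/(2π·0.223) = 0.1576 m·K/W
ΣR = 1.108×10^-4 + 0.4372 + 0.1576 = 0.5949 m·K/W
Q' = ΔT/ΣR = (68.8 °C − 30.4 °C)/0.5949 = 64.5 W/m

Q' = 64.5 W/m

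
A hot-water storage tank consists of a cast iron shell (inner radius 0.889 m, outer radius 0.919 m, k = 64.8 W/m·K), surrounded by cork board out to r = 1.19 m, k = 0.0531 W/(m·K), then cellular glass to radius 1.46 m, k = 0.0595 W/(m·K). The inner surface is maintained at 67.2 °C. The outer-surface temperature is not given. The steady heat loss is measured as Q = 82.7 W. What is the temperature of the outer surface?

T_out = 19.3 °C

Sum the resistances:
  R_cast iron = (1/0.889 − 1/0.919)/(4πk) = 0.03672/(4π·64.8) = 4.509×10^-5 K/W
  R_cork board = (1/0.919 − 1/1.19)/(4πk) = 0.2478/(4π·0.0531) = 0.3714 K/W
  R_cellular glass = (1/1.19 − 1/1.46)/(4πk) = 0.1554/(4π·0.0595) = 0.2078 K/W
ΣR = 0.5793 K/W
ΔT = Q·ΣR = 82.7 × 0.5793 = 47.91 K
Heat flows outward, so T_out = T_in − ΔT = 67.2 − 47.91 = 19.3 °C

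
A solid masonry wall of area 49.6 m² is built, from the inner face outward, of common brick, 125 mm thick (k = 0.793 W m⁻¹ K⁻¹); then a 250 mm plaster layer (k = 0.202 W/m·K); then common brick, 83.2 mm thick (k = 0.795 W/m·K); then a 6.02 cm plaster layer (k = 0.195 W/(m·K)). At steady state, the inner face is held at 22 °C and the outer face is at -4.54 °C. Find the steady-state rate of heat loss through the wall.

Series thermal resistances, inner to outer:
  R_common brick = L/(kA) = 0.125/(0.793·49.6) = 0.003178 K/W
  R_plaster = L/(kA) = 0.250/(0.202·49.6) = 0.02495 K/W
  R_common brick = L/(kA) = 0.0832/(0.795·49.6) = 0.002110 K/W
  R_plaster = L/(kA) = 0.0602/(0.195·49.6) = 0.006224 K/W
ΣR = 0.003178 + 0.02495 + 0.002110 + 0.006224 = 0.03646 K/W
Q = ΔT/ΣR = (22 °C − -4.54 °C)/0.03646 = 728 W

Q = 728 W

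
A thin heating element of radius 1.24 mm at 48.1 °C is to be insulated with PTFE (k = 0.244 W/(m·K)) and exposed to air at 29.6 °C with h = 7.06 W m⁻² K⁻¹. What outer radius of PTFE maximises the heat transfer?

r_cr = 3.46 cm

For a cylinder, r_cr = k_ins/h = 0.244/7.06 = 0.0346 m = 3.46 cm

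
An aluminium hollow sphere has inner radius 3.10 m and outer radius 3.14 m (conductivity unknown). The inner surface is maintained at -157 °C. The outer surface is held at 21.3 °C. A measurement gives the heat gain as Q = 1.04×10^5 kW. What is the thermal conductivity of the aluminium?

k = 191 W/m·K

ΣR = ΔT/Q = |-157 − 21.3|/1.04×10^8 = 1.714×10^-6 K/W
(1/r₁−1/r₂)/(4πk) = 1.714×10^-6 ⇒ k = 0.004109/(4π·1.714×10^-6) = 191 W/m·K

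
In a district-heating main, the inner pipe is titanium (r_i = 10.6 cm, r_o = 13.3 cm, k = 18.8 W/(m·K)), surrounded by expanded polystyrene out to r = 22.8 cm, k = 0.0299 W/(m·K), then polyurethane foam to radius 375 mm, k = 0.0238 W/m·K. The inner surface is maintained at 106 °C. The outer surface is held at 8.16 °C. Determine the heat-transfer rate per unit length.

Q' = 15.8 W/m

Series thermal resistances, inner to outer:
  R'_titanium = ln(0.133/0.106)/(2πk) = 0.2269/(2π·18.8) = 0.001921 m·K/W
  R'_expanded polystyrene = ln(0.228/0.133)/(2πk) = 0.5390/(2π·0.0299) = 2.869 m·K/W
  R'_polyurethane foam = ln(0.375/0.228)/(2πk) = 0.4976/(2π·0.0238) = 3.327 m·K/W
ΣR = 0.001921 + 2.869 + 3.327 = 6.198 m·K/W
Q' = ΔT/ΣR = (106 °C − 8.16 °C)/6.198 = 15.8 W/m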